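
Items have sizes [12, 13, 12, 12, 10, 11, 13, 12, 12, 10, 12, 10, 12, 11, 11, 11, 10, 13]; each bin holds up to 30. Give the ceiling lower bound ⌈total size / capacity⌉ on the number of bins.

Total size = 12 + 13 + 12 + 12 + 10 + 11 + 13 + 12 + 12 + 10 + 12 + 10 + 12 + 11 + 11 + 11 + 10 + 13 = 207.
⌈207 / 30⌉ = 7.

7 bins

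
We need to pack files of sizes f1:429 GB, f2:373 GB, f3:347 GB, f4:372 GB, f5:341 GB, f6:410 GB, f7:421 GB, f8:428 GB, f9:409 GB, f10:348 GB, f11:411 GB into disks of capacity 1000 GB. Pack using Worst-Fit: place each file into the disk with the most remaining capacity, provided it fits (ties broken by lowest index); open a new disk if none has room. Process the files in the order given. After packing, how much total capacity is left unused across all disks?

1711

Put f1 (429 GB) in disk 1; 571 GB remain.
Put f2 (373 GB) in disk 1; 198 GB remain.
Put f3 (347 GB) in disk 2; 653 GB remain.
Put f4 (372 GB) in disk 2; 281 GB remain.
Put f5 (341 GB) in disk 3; 659 GB remain.
Put f6 (410 GB) in disk 3; 249 GB remain.
Put f7 (421 GB) in disk 4; 579 GB remain.
Put f8 (428 GB) in disk 4; 151 GB remain.
Put f9 (409 GB) in disk 5; 591 GB remain.
Put f10 (348 GB) in disk 5; 243 GB remain.
Put f11 (411 GB) in disk 6; 589 GB remain.
6 disks × 1000 GB = 6000 GB; used 4289 GB; unused 1711 GB.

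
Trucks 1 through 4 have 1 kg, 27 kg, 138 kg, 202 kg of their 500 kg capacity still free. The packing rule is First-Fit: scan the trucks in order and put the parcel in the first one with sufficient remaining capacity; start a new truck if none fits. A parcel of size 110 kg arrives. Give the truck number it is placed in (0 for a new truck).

Trucks with room: truck 3 (138 kg), truck 4 (202 kg).
The first with room is truck 3.

3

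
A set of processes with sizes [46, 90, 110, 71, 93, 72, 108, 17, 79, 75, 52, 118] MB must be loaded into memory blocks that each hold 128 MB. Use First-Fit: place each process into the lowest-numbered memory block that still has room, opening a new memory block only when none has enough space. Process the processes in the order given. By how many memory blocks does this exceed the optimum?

First-Fit: [46,71] [90,17] [110] [93] [72,52] [108] [79] [75] [118] → 9 memory blocks.
9 processes exceed 64 MB (half the capacity), and no two of those can share a memory block, so at least 9 memory blocks are needed.
So 9 is already optimal.

0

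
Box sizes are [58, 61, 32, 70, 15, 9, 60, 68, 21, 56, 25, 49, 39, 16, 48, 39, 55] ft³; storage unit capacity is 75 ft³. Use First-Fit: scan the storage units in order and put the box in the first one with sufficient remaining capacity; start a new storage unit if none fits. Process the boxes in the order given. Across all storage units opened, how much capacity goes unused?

Put 58 ft³ in storage unit 1; 17 ft³ remain.
Put 61 ft³ in storage unit 2; 14 ft³ remain.
Put 32 ft³ in storage unit 3; 43 ft³ remain.
Put 70 ft³ in storage unit 4; 5 ft³ remain.
Put 15 ft³ in storage unit 1; 2 ft³ remain.
Put 9 ft³ in storage unit 2; 5 ft³ remain.
Put 60 ft³ in storage unit 5; 15 ft³ remain.
Put 68 ft³ in storage unit 6; 7 ft³ remain.
Put 21 ft³ in storage unit 3; 22 ft³ remain.
Put 56 ft³ in storage unit 7; 19 ft³ remain.
Put 25 ft³ in storage unit 8; 50 ft³ remain.
Put 49 ft³ in storage unit 8; 1 ft³ remain.
Put 39 ft³ in storage unit 9; 36 ft³ remain.
Put 16 ft³ in storage unit 3; 6 ft³ remain.
Put 48 ft³ in storage unit 10; 27 ft³ remain.
Put 39 ft³ in storage unit 11; 36 ft³ remain.
Put 55 ft³ in storage unit 12; 20 ft³ remain.
12 storage units × 75 ft³ = 900 ft³; used 721 ft³; unused 179 ft³.

179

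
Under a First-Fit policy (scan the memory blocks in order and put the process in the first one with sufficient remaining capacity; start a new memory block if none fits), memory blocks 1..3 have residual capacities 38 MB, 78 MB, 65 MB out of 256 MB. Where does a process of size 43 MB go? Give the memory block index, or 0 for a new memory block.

Memory blocks with room: memory block 2 (78 MB), memory block 3 (65 MB).
The first with room is memory block 2.

2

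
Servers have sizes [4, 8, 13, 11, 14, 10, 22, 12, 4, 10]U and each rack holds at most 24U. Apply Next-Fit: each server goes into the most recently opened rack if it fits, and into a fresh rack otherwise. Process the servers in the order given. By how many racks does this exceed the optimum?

Next-Fit: [4,8] [13,11] [14,10] [22] [12,4] [10] → 6 racks.
Total size 108U; any packing needs at least ⌈108/24⌉ = 5 racks.
An optimal packing achieves that bound: [22] [14,10] [13,11] [12,10] [8,4,4] → 5 racks.
Excess: 6 − 5 = 1.

1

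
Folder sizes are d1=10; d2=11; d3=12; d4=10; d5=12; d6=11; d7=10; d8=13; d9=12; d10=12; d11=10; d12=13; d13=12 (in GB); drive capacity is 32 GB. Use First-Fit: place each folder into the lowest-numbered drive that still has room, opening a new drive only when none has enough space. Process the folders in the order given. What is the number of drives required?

drive 1: place d1 (10 GB), 22 GB left
drive 1: place d2 (11 GB), 11 GB left
drive 2: place d3 (12 GB), 20 GB left
drive 1: place d4 (10 GB), 1 GB left
drive 2: place d5 (12 GB), 8 GB left
drive 3: place d6 (11 GB), 21 GB left
drive 3: place d7 (10 GB), 11 GB left
drive 4: place d8 (13 GB), 19 GB left
drive 4: place d9 (12 GB), 7 GB left
drive 5: place d10 (12 GB), 20 GB left
drive 3: place d11 (10 GB), 1 GB left
drive 5: place d12 (13 GB), 7 GB left
drive 6: place d13 (12 GB), 20 GB left

6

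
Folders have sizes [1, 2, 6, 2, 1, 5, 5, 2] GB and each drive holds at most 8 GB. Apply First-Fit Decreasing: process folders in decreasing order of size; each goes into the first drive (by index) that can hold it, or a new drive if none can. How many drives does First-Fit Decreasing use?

3

Sorted descending: 6, 5, 5, 2, 2, 2, 1, 1.
Put 6 GB in drive 1; 2 GB remain.
Put 5 GB in drive 2; 3 GB remain.
Put 5 GB in drive 3; 3 GB remain.
Put 2 GB in drive 1; 0 GB remain.
Put 2 GB in drive 2; 1 GB remain.
Put 2 GB in drive 3; 1 GB remain.
Put 1 GB in drive 2; 0 GB remain.
Put 1 GB in drive 3; 0 GB remain.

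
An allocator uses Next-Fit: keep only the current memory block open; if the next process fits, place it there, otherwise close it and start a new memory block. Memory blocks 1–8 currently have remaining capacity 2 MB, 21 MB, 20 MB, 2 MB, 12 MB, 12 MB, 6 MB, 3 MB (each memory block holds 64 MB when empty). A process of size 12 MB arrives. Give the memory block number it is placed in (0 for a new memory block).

Next-Fit only looks at memory block 8, which has 3 MB free.
12 MB does not fit, so a new memory block is opened.

0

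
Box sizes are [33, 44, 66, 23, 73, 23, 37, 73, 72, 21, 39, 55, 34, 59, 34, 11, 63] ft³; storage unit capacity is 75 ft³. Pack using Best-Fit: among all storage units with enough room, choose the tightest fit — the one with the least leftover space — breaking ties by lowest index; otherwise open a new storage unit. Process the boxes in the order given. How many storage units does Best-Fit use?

33 ft³ → storage unit 1 (remaining 42 ft³)
44 ft³ → storage unit 2 (remaining 31 ft³)
66 ft³ → storage unit 3 (remaining 9 ft³)
23 ft³ → storage unit 2 (remaining 8 ft³)
73 ft³ → storage unit 4 (remaining 2 ft³)
23 ft³ → storage unit 1 (remaining 19 ft³)
37 ft³ → storage unit 5 (remaining 38 ft³)
73 ft³ → storage unit 6 (remaining 2 ft³)
72 ft³ → storage unit 7 (remaining 3 ft³)
21 ft³ → storage unit 5 (remaining 17 ft³)
39 ft³ → storage unit 8 (remaining 36 ft³)
55 ft³ → storage unit 9 (remaining 20 ft³)
34 ft³ → storage unit 8 (remaining 2 ft³)
59 ft³ → storage unit 10 (remaining 16 ft³)
34 ft³ → storage unit 11 (remaining 41 ft³)
11 ft³ → storage unit 10 (remaining 5 ft³)
63 ft³ → storage unit 12 (remaining 12 ft³)

12 storage units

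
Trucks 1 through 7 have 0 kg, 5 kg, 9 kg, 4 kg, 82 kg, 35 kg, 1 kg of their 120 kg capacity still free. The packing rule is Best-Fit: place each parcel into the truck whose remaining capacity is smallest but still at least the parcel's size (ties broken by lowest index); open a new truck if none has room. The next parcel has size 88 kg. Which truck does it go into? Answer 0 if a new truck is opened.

No truck has ≥ 88 kg free, so a new truck is opened.

0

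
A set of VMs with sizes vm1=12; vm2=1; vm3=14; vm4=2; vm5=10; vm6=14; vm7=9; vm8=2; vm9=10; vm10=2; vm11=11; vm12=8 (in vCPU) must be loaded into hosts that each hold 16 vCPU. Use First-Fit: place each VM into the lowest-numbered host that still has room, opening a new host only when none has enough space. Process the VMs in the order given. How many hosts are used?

8

Put vm1 (12 vCPU) in host 1; 4 vCPU remain.
Put vm2 (1 vCPU) in host 1; 3 vCPU remain.
Put vm3 (14 vCPU) in host 2; 2 vCPU remain.
Put vm4 (2 vCPU) in host 1; 1 vCPU remain.
Put vm5 (10 vCPU) in host 3; 6 vCPU remain.
Put vm6 (14 vCPU) in host 4; 2 vCPU remain.
Put vm7 (9 vCPU) in host 5; 7 vCPU remain.
Put vm8 (2 vCPU) in host 2; 0 vCPU remain.
Put vm9 (10 vCPU) in host 6; 6 vCPU remain.
Put vm10 (2 vCPU) in host 3; 4 vCPU remain.
Put vm11 (11 vCPU) in host 7; 5 vCPU remain.
Put vm12 (8 vCPU) in host 8; 8 vCPU remain.
Final hosts: [12,1,2] [14,2] [10,2] [14] [9] [10] [11] [8].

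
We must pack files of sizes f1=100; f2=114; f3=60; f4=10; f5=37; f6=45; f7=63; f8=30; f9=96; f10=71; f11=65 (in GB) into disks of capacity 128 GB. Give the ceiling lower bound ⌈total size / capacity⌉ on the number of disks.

Total size = 100 + 114 + 60 + 10 + 37 + 45 + 63 + 30 + 96 + 71 + 65 = 691 GB.
⌈691 / 128⌉ = 6.

6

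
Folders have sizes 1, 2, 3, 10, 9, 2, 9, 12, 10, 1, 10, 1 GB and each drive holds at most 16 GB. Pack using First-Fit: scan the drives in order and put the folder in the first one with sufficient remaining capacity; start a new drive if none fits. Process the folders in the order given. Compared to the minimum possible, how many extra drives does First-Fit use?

First-Fit: [1,2,3,10] [9,2,1,1] [9] [12] [10] [10] → 6 drives.
6 folders exceed 8 GB (half the capacity), and no two of those can share a drive, so at least 6 drives are needed.
So 6 is already optimal.

0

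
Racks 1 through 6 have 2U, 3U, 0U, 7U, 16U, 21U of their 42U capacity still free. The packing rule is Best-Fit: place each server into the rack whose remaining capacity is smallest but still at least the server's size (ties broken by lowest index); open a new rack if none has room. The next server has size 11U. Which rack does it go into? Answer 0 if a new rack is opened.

5

Racks with room: rack 5 (16U), rack 6 (21U).
Tightest fit is rack 5 with 16U free.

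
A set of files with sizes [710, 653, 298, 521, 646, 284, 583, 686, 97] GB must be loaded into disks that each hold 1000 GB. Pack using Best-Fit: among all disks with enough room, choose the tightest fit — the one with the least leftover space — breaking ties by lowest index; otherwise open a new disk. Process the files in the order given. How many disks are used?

Put 710 GB in disk 1; 290 GB remain.
Put 653 GB in disk 2; 347 GB remain.
Put 298 GB in disk 2; 49 GB remain.
Put 521 GB in disk 3; 479 GB remain.
Put 646 GB in disk 4; 354 GB remain.
Put 284 GB in disk 1; 6 GB remain.
Put 583 GB in disk 5; 417 GB remain.
Put 686 GB in disk 6; 314 GB remain.
Put 97 GB in disk 6; 217 GB remain.

6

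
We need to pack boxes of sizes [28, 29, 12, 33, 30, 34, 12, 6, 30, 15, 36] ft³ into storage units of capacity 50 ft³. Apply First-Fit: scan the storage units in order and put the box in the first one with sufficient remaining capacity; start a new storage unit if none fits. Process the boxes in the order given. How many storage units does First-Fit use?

7 storage units

Put 28 ft³ in storage unit 1; 22 ft³ remain.
Put 29 ft³ in storage unit 2; 21 ft³ remain.
Put 12 ft³ in storage unit 1; 10 ft³ remain.
Put 33 ft³ in storage unit 3; 17 ft³ remain.
Put 30 ft³ in storage unit 4; 20 ft³ remain.
Put 34 ft³ in storage unit 5; 16 ft³ remain.
Put 12 ft³ in storage unit 2; 9 ft³ remain.
Put 6 ft³ in storage unit 1; 4 ft³ remain.
Put 30 ft³ in storage unit 6; 20 ft³ remain.
Put 15 ft³ in storage unit 3; 2 ft³ remain.
Put 36 ft³ in storage unit 7; 14 ft³ remain.
Final storage units: [28,12,6] [29,12] [33,15] [30] [34] [30] [36].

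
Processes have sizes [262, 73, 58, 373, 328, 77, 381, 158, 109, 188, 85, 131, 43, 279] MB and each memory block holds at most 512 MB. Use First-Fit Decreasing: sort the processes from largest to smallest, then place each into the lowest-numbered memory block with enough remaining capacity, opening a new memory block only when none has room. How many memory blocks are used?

6 memory blocks

Sorted descending: 381, 373, 328, 279, 262, 188, 158, 131, 109, 85, 77, 73, 58, 43.
381 MB → memory block 1 (remaining 131 MB)
373 MB → memory block 2 (remaining 139 MB)
328 MB → memory block 3 (remaining 184 MB)
279 MB → memory block 4 (remaining 233 MB)
262 MB → memory block 5 (remaining 250 MB)
188 MB → memory block 4 (remaining 45 MB)
158 MB → memory block 3 (remaining 26 MB)
131 MB → memory block 1 (remaining 0 MB)
109 MB → memory block 2 (remaining 30 MB)
85 MB → memory block 5 (remaining 165 MB)
77 MB → memory block 5 (remaining 88 MB)
73 MB → memory block 5 (remaining 15 MB)
58 MB → memory block 6 (remaining 454 MB)
43 MB → memory block 4 (remaining 2 MB)
Final memory blocks: [381,131] [373,109] [328,158] [279,188,43] [262,85,77,73] [58].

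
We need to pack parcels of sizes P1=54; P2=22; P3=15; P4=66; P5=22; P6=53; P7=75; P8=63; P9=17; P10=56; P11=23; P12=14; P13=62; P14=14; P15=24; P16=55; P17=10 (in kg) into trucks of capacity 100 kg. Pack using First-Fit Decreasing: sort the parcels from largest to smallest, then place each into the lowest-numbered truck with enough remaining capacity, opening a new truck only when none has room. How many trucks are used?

Sorted descending: 75, 66, 63, 62, 56, 55, 54, 53, 24, 23, 22, 22, 17, 15, 14, 14, 10.
75 kg → truck 1 (remaining 25 kg)
66 kg → truck 2 (remaining 34 kg)
63 kg → truck 3 (remaining 37 kg)
62 kg → truck 4 (remaining 38 kg)
56 kg → truck 5 (remaining 44 kg)
55 kg → truck 6 (remaining 45 kg)
54 kg → truck 7 (remaining 46 kg)
53 kg → truck 8 (remaining 47 kg)
24 kg → truck 1 (remaining 1 kg)
23 kg → truck 2 (remaining 11 kg)
22 kg → truck 3 (remaining 15 kg)
22 kg → truck 4 (remaining 16 kg)
17 kg → truck 5 (remaining 27 kg)
15 kg → truck 3 (remaining 0 kg)
14 kg → truck 4 (remaining 2 kg)
14 kg → truck 5 (remaining 13 kg)
10 kg → truck 2 (remaining 1 kg)

8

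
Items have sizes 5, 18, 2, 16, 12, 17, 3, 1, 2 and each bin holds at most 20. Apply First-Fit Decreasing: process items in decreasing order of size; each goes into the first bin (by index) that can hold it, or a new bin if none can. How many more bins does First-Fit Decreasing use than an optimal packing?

0

First-Fit Decreasing: [18,2] [17,3] [16,2,1] [12,5] → 4 bins.
Total size 76; any packing needs at least ⌈76/20⌉ = 4 bins.
So 4 is already optimal.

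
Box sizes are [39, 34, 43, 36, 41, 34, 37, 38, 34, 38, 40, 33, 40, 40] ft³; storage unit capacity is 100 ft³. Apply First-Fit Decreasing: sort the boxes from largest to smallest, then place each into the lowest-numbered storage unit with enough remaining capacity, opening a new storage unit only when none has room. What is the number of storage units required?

Sorted descending: 43, 41, 40, 40, 40, 39, 38, 38, 37, 36, 34, 34, 34, 33.
43 ft³ → storage unit 1 (remaining 57 ft³)
41 ft³ → storage unit 1 (remaining 16 ft³)
40 ft³ → storage unit 2 (remaining 60 ft³)
40 ft³ → storage unit 2 (remaining 20 ft³)
40 ft³ → storage unit 3 (remaining 60 ft³)
39 ft³ → storage unit 3 (remaining 21 ft³)
38 ft³ → storage unit 4 (remaining 62 ft³)
38 ft³ → storage unit 4 (remaining 24 ft³)
37 ft³ → storage unit 5 (remaining 63 ft³)
36 ft³ → storage unit 5 (remaining 27 ft³)
34 ft³ → storage unit 6 (remaining 66 ft³)
34 ft³ → storage unit 6 (remaining 32 ft³)
34 ft³ → storage unit 7 (remaining 66 ft³)
33 ft³ → storage unit 7 (remaining 33 ft³)

7 storage units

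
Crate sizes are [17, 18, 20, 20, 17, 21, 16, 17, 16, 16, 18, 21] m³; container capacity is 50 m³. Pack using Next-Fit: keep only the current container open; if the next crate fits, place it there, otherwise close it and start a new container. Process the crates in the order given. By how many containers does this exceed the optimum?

Next-Fit: [17,18] [20,20] [17,21] [16,17,16] [16,18] [21] → 6 containers.
Total size 217 m³; any packing needs at least ⌈217/50⌉ = 5 containers.
An optimal packing achieves that bound: [21,21] [20,20] [18,18] [17,17,16] [17,16,16] → 5 containers.
Excess: 6 − 5 = 1.

1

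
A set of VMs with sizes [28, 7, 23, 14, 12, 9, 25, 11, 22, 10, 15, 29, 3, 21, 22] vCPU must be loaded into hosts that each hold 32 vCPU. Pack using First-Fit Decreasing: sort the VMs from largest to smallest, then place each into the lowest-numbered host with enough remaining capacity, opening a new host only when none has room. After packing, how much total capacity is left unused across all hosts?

37

Sorted descending: 29, 28, 25, 23, 22, 22, 21, 15, 14, 12, 11, 10, 9, 7, 3.
29 vCPU → host 1 (remaining 3 vCPU)
28 vCPU → host 2 (remaining 4 vCPU)
25 vCPU → host 3 (remaining 7 vCPU)
23 vCPU → host 4 (remaining 9 vCPU)
22 vCPU → host 5 (remaining 10 vCPU)
22 vCPU → host 6 (remaining 10 vCPU)
21 vCPU → host 7 (remaining 11 vCPU)
15 vCPU → host 8 (remaining 17 vCPU)
14 vCPU → host 8 (remaining 3 vCPU)
12 vCPU → host 9 (remaining 20 vCPU)
11 vCPU → host 7 (remaining 0 vCPU)
10 vCPU → host 5 (remaining 0 vCPU)
9 vCPU → host 4 (remaining 0 vCPU)
7 vCPU → host 3 (remaining 0 vCPU)
3 vCPU → host 1 (remaining 0 vCPU)
9 hosts × 32 vCPU = 288 vCPU; used 251 vCPU; unused 37 vCPU.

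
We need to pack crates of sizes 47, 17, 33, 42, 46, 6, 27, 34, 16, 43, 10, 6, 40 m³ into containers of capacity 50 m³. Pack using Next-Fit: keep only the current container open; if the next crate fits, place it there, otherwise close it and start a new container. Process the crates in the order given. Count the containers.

9

container 1: place 47 m³, 3 m³ left
container 2: place 17 m³, 33 m³ left
container 2: place 33 m³, 0 m³ left
container 3: place 42 m³, 8 m³ left
container 4: place 46 m³, 4 m³ left
container 5: place 6 m³, 44 m³ left
container 5: place 27 m³, 17 m³ left
container 6: place 34 m³, 16 m³ left
container 6: place 16 m³, 0 m³ left
container 7: place 43 m³, 7 m³ left
container 8: place 10 m³, 40 m³ left
container 8: place 6 m³, 34 m³ left
container 9: place 40 m³, 10 m³ left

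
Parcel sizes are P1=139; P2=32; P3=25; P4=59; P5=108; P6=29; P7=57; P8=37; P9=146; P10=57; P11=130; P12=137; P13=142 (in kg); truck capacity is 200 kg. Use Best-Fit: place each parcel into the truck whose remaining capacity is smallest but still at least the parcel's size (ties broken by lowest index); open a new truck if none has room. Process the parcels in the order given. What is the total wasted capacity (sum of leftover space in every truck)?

Put P1 (139 kg) in truck 1; 61 kg remain.
Put P2 (32 kg) in truck 1; 29 kg remain.
Put P3 (25 kg) in truck 1; 4 kg remain.
Put P4 (59 kg) in truck 2; 141 kg remain.
Put P5 (108 kg) in truck 2; 33 kg remain.
Put P6 (29 kg) in truck 2; 4 kg remain.
Put P7 (57 kg) in truck 3; 143 kg remain.
Put P8 (37 kg) in truck 3; 106 kg remain.
Put P9 (146 kg) in truck 4; 54 kg remain.
Put P10 (57 kg) in truck 3; 49 kg remain.
Put P11 (130 kg) in truck 5; 70 kg remain.
Put P12 (137 kg) in truck 6; 63 kg remain.
Put P13 (142 kg) in truck 7; 58 kg remain.
7 trucks × 200 kg = 1400 kg; used 1098 kg; unused 302 kg.

302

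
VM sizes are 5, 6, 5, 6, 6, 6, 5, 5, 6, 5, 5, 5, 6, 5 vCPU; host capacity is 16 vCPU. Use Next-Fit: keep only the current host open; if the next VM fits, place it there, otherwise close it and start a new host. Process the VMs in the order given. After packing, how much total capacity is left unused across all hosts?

Put 5 vCPU in host 1; 11 vCPU remain.
Put 6 vCPU in host 1; 5 vCPU remain.
Put 5 vCPU in host 1; 0 vCPU remain.
Put 6 vCPU in host 2; 10 vCPU remain.
Put 6 vCPU in host 2; 4 vCPU remain.
Put 6 vCPU in host 3; 10 vCPU remain.
Put 5 vCPU in host 3; 5 vCPU remain.
Put 5 vCPU in host 3; 0 vCPU remain.
Put 6 vCPU in host 4; 10 vCPU remain.
Put 5 vCPU in host 4; 5 vCPU remain.
Put 5 vCPU in host 4; 0 vCPU remain.
Put 5 vCPU in host 5; 11 vCPU remain.
Put 6 vCPU in host 5; 5 vCPU remain.
Put 5 vCPU in host 5; 0 vCPU remain.
5 hosts × 16 vCPU = 80 vCPU; used 76 vCPU; unused 4 vCPU.

4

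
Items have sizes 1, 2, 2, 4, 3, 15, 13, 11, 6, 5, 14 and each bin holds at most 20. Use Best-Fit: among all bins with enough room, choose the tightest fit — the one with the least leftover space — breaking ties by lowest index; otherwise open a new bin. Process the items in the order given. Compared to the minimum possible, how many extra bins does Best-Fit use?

1

Best-Fit: [1,2,2,4,3] [15,5] [13,6] [11] [14] → 5 bins.
Total size 76; any packing needs at least ⌈76/20⌉ = 4 bins.
An optimal packing achieves that bound: [15,5] [14,6] [13,4,3] [11,2,2,1] → 4 bins.
Excess: 5 − 4 = 1.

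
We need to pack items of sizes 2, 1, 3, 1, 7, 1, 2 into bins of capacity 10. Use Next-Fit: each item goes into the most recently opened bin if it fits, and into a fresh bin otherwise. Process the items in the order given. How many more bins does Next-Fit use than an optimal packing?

Next-Fit: [2,1,3,1] [7,1,2] → 2 bins.
Total size 17; any packing needs at least ⌈17/10⌉ = 2 bins.
So 2 is already optimal.

0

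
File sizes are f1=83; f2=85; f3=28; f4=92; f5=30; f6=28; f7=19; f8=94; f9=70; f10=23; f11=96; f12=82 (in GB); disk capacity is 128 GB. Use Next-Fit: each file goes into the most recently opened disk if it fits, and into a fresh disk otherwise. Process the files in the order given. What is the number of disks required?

f1 (83 GB) → disk 1 (remaining 45 GB)
f2 (85 GB) → disk 2 (remaining 43 GB)
f3 (28 GB) → disk 2 (remaining 15 GB)
f4 (92 GB) → disk 3 (remaining 36 GB)
f5 (30 GB) → disk 3 (remaining 6 GB)
f6 (28 GB) → disk 4 (remaining 100 GB)
f7 (19 GB) → disk 4 (remaining 81 GB)
f8 (94 GB) → disk 5 (remaining 34 GB)
f9 (70 GB) → disk 6 (remaining 58 GB)
f10 (23 GB) → disk 6 (remaining 35 GB)
f11 (96 GB) → disk 7 (remaining 32 GB)
f12 (82 GB) → disk 8 (remaining 46 GB)
Final disks: [83] [85,28] [92,30] [28,19] [94] [70,23] [96] [82].

8 disks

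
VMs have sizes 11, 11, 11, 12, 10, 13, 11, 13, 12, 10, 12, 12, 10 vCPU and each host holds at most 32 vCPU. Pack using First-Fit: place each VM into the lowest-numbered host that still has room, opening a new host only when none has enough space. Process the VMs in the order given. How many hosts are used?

11 vCPU → host 1 (remaining 21 vCPU)
11 vCPU → host 1 (remaining 10 vCPU)
11 vCPU → host 2 (remaining 21 vCPU)
12 vCPU → host 2 (remaining 9 vCPU)
10 vCPU → host 1 (remaining 0 vCPU)
13 vCPU → host 3 (remaining 19 vCPU)
11 vCPU → host 3 (remaining 8 vCPU)
13 vCPU → host 4 (remaining 19 vCPU)
12 vCPU → host 4 (remaining 7 vCPU)
10 vCPU → host 5 (remaining 22 vCPU)
12 vCPU → host 5 (remaining 10 vCPU)
12 vCPU → host 6 (remaining 20 vCPU)
10 vCPU → host 5 (remaining 0 vCPU)
Final hosts: [11,11,10] [11,12] [13,11] [13,12] [10,12,10] [12].

6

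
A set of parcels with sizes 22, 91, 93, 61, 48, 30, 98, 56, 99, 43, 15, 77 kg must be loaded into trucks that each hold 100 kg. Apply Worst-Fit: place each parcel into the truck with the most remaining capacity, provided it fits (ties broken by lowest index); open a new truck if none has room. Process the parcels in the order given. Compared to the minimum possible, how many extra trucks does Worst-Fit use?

0

Worst-Fit: [22,61] [91] [93] [48,30,15] [98] [56,43] [99] [77] → 8 trucks.
Total size 733 kg; any packing needs at least ⌈733/100⌉ = 8 trucks.
So 8 is already optimal.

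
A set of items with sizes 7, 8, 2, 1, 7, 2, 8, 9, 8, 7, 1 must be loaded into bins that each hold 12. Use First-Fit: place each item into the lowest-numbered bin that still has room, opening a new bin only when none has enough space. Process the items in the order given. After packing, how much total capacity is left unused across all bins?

24

7 → bin 1 (remaining 5)
8 → bin 2 (remaining 4)
2 → bin 1 (remaining 3)
1 → bin 1 (remaining 2)
7 → bin 3 (remaining 5)
2 → bin 1 (remaining 0)
8 → bin 4 (remaining 4)
9 → bin 5 (remaining 3)
8 → bin 6 (remaining 4)
7 → bin 7 (remaining 5)
1 → bin 2 (remaining 3)
7 bins × 12 = 84; used 60; unused 24.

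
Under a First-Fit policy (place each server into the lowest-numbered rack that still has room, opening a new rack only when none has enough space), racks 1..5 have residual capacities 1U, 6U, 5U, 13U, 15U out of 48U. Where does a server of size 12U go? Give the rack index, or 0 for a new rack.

Racks with room: rack 4 (13U), rack 5 (15U).
The first with room is rack 4.

4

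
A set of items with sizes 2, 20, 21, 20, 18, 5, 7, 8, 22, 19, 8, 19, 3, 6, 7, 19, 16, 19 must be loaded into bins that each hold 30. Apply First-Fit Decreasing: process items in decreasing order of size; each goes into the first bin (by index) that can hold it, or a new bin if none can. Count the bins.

10

Sorted descending: 22, 21, 20, 20, 19, 19, 19, 19, 18, 16, 8, 8, 7, 7, 6, 5, 3, 2.
22 → bin 1 (remaining 8)
21 → bin 2 (remaining 9)
20 → bin 3 (remaining 10)
20 → bin 4 (remaining 10)
19 → bin 5 (remaining 11)
19 → bin 6 (remaining 11)
19 → bin 7 (remaining 11)
19 → bin 8 (remaining 11)
18 → bin 9 (remaining 12)
16 → bin 10 (remaining 14)
8 → bin 1 (remaining 0)
8 → bin 2 (remaining 1)
7 → bin 3 (remaining 3)
7 → bin 4 (remaining 3)
6 → bin 5 (remaining 5)
5 → bin 5 (remaining 0)
3 → bin 3 (remaining 0)
2 → bin 4 (remaining 1)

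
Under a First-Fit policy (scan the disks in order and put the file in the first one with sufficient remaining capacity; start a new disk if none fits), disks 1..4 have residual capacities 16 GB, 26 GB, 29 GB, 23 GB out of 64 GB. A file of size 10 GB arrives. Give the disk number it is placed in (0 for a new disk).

Disks with room: disk 1 (16 GB), disk 2 (26 GB), disk 3 (29 GB), disk 4 (23 GB).
The first with room is disk 1.

1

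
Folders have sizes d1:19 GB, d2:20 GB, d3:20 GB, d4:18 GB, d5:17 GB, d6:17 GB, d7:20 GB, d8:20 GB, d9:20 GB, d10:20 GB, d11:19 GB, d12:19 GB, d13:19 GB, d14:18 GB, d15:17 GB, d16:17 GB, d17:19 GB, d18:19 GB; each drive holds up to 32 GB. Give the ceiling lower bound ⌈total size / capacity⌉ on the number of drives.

Total size = 19 + 20 + 20 + 18 + 17 + 17 + 20 + 20 + 20 + 20 + 19 + 19 + 19 + 18 + 17 + 17 + 19 + 19 = 338 GB.
⌈338 / 32⌉ = 11.

11 drives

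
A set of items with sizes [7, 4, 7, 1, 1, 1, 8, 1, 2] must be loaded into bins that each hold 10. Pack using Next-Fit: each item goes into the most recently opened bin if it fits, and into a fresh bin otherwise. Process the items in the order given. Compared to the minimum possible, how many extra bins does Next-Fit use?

Next-Fit: [7] [4] [7,1,1,1] [8,1] [2] → 5 bins.
Total size 32; any packing needs at least ⌈32/10⌉ = 4 bins.
An optimal packing achieves that bound: [8,2] [7,1,1,1] [7,1] [4] → 4 bins.
Excess: 5 − 4 = 1.

1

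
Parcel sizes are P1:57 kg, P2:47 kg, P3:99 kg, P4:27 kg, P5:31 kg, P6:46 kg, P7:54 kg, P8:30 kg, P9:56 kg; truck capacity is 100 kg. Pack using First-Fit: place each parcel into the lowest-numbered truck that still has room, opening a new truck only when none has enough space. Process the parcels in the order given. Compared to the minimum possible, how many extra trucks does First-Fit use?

0

First-Fit: [57,27] [47,31] [99] [46,54] [30,56] → 5 trucks.
Total size 447 kg; any packing needs at least ⌈447/100⌉ = 5 trucks.
So 5 is already optimal.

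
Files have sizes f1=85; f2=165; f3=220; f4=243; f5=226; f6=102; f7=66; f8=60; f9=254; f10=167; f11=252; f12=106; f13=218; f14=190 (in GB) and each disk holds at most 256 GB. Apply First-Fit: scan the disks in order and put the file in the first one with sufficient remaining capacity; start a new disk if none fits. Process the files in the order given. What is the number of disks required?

f1 (85 GB) → disk 1 (remaining 171 GB)
f2 (165 GB) → disk 1 (remaining 6 GB)
f3 (220 GB) → disk 2 (remaining 36 GB)
f4 (243 GB) → disk 3 (remaining 13 GB)
f5 (226 GB) → disk 4 (remaining 30 GB)
f6 (102 GB) → disk 5 (remaining 154 GB)
f7 (66 GB) → disk 5 (remaining 88 GB)
f8 (60 GB) → disk 5 (remaining 28 GB)
f9 (254 GB) → disk 6 (remaining 2 GB)
f10 (167 GB) → disk 7 (remaining 89 GB)
f11 (252 GB) → disk 8 (remaining 4 GB)
f12 (106 GB) → disk 9 (remaining 150 GB)
f13 (218 GB) → disk 10 (remaining 38 GB)
f14 (190 GB) → disk 11 (remaining 66 GB)

11 disks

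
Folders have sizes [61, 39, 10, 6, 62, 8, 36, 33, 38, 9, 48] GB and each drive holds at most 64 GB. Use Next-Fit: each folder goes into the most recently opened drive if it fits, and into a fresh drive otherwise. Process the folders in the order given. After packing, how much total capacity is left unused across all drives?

98

61 GB → drive 1 (remaining 3 GB)
39 GB → drive 2 (remaining 25 GB)
10 GB → drive 2 (remaining 15 GB)
6 GB → drive 2 (remaining 9 GB)
62 GB → drive 3 (remaining 2 GB)
8 GB → drive 4 (remaining 56 GB)
36 GB → drive 4 (remaining 20 GB)
33 GB → drive 5 (remaining 31 GB)
38 GB → drive 6 (remaining 26 GB)
9 GB → drive 6 (remaining 17 GB)
48 GB → drive 7 (remaining 16 GB)
7 drives × 64 GB = 448 GB; used 350 GB; unused 98 GB.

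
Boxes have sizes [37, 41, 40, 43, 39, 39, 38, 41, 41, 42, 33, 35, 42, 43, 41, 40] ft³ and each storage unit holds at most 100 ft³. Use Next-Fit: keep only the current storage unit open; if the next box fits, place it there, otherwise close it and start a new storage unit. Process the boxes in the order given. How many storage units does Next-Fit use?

8

storage unit 1: place 37 ft³, 63 ft³ left
storage unit 1: place 41 ft³, 22 ft³ left
storage unit 2: place 40 ft³, 60 ft³ left
storage unit 2: place 43 ft³, 17 ft³ left
storage unit 3: place 39 ft³, 61 ft³ left
storage unit 3: place 39 ft³, 22 ft³ left
storage unit 4: place 38 ft³, 62 ft³ left
storage unit 4: place 41 ft³, 21 ft³ left
storage unit 5: place 41 ft³, 59 ft³ left
storage unit 5: place 42 ft³, 17 ft³ left
storage unit 6: place 33 ft³, 67 ft³ left
storage unit 6: place 35 ft³, 32 ft³ left
storage unit 7: place 42 ft³, 58 ft³ left
storage unit 7: place 43 ft³, 15 ft³ left
storage unit 8: place 41 ft³, 59 ft³ left
storage unit 8: place 40 ft³, 19 ft³ left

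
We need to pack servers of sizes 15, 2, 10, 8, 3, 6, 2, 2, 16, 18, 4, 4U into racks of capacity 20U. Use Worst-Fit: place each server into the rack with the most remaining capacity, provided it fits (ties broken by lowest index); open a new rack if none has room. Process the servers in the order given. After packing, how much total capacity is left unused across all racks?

Put 15U in rack 1; 5U remain.
Put 2U in rack 1; 3U remain.
Put 10U in rack 2; 10U remain.
Put 8U in rack 2; 2U remain.
Put 3U in rack 1; 0U remain.
Put 6U in rack 3; 14U remain.
Put 2U in rack 3; 12U remain.
Put 2U in rack 3; 10U remain.
Put 16U in rack 4; 4U remain.
Put 18U in rack 5; 2U remain.
Put 4U in rack 3; 6U remain.
Put 4U in rack 3; 2U remain.
5 racks × 20U = 100U; used 90U; unused 10U.

10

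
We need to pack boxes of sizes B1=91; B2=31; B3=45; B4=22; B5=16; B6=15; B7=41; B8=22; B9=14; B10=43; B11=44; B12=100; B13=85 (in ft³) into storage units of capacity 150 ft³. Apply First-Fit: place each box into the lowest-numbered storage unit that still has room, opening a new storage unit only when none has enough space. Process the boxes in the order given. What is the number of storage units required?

Put B1 (91 ft³) in storage unit 1; 59 ft³ remain.
Put B2 (31 ft³) in storage unit 1; 28 ft³ remain.
Put B3 (45 ft³) in storage unit 2; 105 ft³ remain.
Put B4 (22 ft³) in storage unit 1; 6 ft³ remain.
Put B5 (16 ft³) in storage unit 2; 89 ft³ remain.
Put B6 (15 ft³) in storage unit 2; 74 ft³ remain.
Put B7 (41 ft³) in storage unit 2; 33 ft³ remain.
Put B8 (22 ft³) in storage unit 2; 11 ft³ remain.
Put B9 (14 ft³) in storage unit 3; 136 ft³ remain.
Put B10 (43 ft³) in storage unit 3; 93 ft³ remain.
Put B11 (44 ft³) in storage unit 3; 49 ft³ remain.
Put B12 (100 ft³) in storage unit 4; 50 ft³ remain.
Put B13 (85 ft³) in storage unit 5; 65 ft³ remain.

5 storage units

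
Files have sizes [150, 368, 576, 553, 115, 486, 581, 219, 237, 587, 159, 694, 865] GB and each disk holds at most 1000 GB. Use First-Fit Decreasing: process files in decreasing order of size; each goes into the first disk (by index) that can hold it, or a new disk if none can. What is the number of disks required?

7 disks

Sorted descending: 865, 694, 587, 581, 576, 553, 486, 368, 237, 219, 159, 150, 115.
865 GB → disk 1 (remaining 135 GB)
694 GB → disk 2 (remaining 306 GB)
587 GB → disk 3 (remaining 413 GB)
581 GB → disk 4 (remaining 419 GB)
576 GB → disk 5 (remaining 424 GB)
553 GB → disk 6 (remaining 447 GB)
486 GB → disk 7 (remaining 514 GB)
368 GB → disk 3 (remaining 45 GB)
237 GB → disk 2 (remaining 69 GB)
219 GB → disk 4 (remaining 200 GB)
159 GB → disk 4 (remaining 41 GB)
150 GB → disk 5 (remaining 274 GB)
115 GB → disk 1 (remaining 20 GB)
Final disks: [865,115] [694,237] [587,368] [581,219,159] [576,150] [553] [486].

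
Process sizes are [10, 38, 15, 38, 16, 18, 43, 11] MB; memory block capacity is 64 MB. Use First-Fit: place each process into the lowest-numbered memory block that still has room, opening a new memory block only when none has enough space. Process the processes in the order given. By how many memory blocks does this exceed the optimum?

1

First-Fit: [10,38,15] [38,16] [18,43] [11] → 4 memory blocks.
Total size 189 MB; any packing needs at least ⌈189/64⌉ = 3 memory blocks.
An optimal packing achieves that bound: [43,18] [38,16,10] [38,15,11] → 3 memory blocks.
Excess: 4 − 3 = 1.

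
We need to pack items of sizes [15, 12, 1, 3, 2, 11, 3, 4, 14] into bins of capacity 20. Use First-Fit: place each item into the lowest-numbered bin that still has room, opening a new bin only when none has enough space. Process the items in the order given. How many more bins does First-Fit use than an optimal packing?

First-Fit: [15,1,3] [12,2,3] [11,4] [14] → 4 bins.
Total size 65; any packing needs at least ⌈65/20⌉ = 4 bins.
So 4 is already optimal.

0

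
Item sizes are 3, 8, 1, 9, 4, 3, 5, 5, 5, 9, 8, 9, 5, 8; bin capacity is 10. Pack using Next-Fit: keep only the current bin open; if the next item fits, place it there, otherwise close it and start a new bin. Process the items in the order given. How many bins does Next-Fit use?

bin 1: place 3, 7 left
bin 2: place 8, 2 left
bin 2: place 1, 1 left
bin 3: place 9, 1 left
bin 4: place 4, 6 left
bin 4: place 3, 3 left
bin 5: place 5, 5 left
bin 5: place 5, 0 left
bin 6: place 5, 5 left
bin 7: place 9, 1 left
bin 8: place 8, 2 left
bin 9: place 9, 1 left
bin 10: place 5, 5 left
bin 11: place 8, 2 left

11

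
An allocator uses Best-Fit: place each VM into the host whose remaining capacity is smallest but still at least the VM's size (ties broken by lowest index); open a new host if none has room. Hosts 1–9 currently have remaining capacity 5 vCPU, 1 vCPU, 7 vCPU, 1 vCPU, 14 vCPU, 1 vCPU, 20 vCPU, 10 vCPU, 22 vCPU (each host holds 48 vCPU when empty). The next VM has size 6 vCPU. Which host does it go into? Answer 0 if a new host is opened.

3

Hosts with room: host 3 (7 vCPU), host 5 (14 vCPU), host 7 (20 vCPU), host 8 (10 vCPU), host 9 (22 vCPU).
Tightest fit is host 3 with 7 vCPU free.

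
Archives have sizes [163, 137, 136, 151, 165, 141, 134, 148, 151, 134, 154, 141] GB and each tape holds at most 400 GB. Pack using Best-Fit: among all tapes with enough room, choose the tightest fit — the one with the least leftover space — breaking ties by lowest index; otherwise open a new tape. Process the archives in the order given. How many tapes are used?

6 tapes

tape 1: place 163 GB, 237 GB left
tape 1: place 137 GB, 100 GB left
tape 2: place 136 GB, 264 GB left
tape 2: place 151 GB, 113 GB left
tape 3: place 165 GB, 235 GB left
tape 3: place 141 GB, 94 GB left
tape 4: place 134 GB, 266 GB left
tape 4: place 148 GB, 118 GB left
tape 5: place 151 GB, 249 GB left
tape 5: place 134 GB, 115 GB left
tape 6: place 154 GB, 246 GB left
tape 6: place 141 GB, 105 GB left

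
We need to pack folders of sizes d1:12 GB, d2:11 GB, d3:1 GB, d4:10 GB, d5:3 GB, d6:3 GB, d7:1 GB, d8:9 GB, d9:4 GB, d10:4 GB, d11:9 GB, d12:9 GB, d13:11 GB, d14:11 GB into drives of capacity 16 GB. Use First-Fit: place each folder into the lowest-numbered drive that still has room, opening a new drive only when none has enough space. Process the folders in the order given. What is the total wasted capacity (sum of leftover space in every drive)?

30

drive 1: place d1 (12 GB), 4 GB left
drive 2: place d2 (11 GB), 5 GB left
drive 1: place d3 (1 GB), 3 GB left
drive 3: place d4 (10 GB), 6 GB left
drive 1: place d5 (3 GB), 0 GB left
drive 2: place d6 (3 GB), 2 GB left
drive 2: place d7 (1 GB), 1 GB left
drive 4: place d8 (9 GB), 7 GB left
drive 3: place d9 (4 GB), 2 GB left
drive 4: place d10 (4 GB), 3 GB left
drive 5: place d11 (9 GB), 7 GB left
drive 6: place d12 (9 GB), 7 GB left
drive 7: place d13 (11 GB), 5 GB left
drive 8: place d14 (11 GB), 5 GB left
8 drives × 16 GB = 128 GB; used 98 GB; unused 30 GB.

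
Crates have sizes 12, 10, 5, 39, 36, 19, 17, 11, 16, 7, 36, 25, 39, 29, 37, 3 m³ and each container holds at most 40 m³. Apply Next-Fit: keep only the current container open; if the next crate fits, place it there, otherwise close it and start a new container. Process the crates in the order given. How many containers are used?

container 1: place 12 m³, 28 m³ left
container 1: place 10 m³, 18 m³ left
container 1: place 5 m³, 13 m³ left
container 2: place 39 m³, 1 m³ left
container 3: place 36 m³, 4 m³ left
container 4: place 19 m³, 21 m³ left
container 4: place 17 m³, 4 m³ left
container 5: place 11 m³, 29 m³ left
container 5: place 16 m³, 13 m³ left
container 5: place 7 m³, 6 m³ left
container 6: place 36 m³, 4 m³ left
container 7: place 25 m³, 15 m³ left
container 8: place 39 m³, 1 m³ left
container 9: place 29 m³, 11 m³ left
container 10: place 37 m³, 3 m³ left
container 10: place 3 m³, 0 m³ left
Final containers: [12,10,5] [39] [36] [19,17] [11,16,7] [36] [25] [39] [29] [37,3].

10 containers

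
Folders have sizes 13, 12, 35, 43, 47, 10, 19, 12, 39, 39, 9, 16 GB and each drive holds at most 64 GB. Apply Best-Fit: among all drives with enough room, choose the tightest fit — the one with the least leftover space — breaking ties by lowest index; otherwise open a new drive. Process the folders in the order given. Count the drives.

Put 13 GB in drive 1; 51 GB remain.
Put 12 GB in drive 1; 39 GB remain.
Put 35 GB in drive 1; 4 GB remain.
Put 43 GB in drive 2; 21 GB remain.
Put 47 GB in drive 3; 17 GB remain.
Put 10 GB in drive 3; 7 GB remain.
Put 19 GB in drive 2; 2 GB remain.
Put 12 GB in drive 4; 52 GB remain.
Put 39 GB in drive 4; 13 GB remain.
Put 39 GB in drive 5; 25 GB remain.
Put 9 GB in drive 4; 4 GB remain.
Put 16 GB in drive 5; 9 GB remain.

5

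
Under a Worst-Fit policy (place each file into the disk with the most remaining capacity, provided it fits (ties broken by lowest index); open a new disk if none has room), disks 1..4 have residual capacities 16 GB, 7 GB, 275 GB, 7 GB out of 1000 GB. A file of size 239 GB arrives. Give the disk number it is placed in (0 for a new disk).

Disks with room: disk 3 (275 GB).
Most room is disk 3 with 275 GB free.

3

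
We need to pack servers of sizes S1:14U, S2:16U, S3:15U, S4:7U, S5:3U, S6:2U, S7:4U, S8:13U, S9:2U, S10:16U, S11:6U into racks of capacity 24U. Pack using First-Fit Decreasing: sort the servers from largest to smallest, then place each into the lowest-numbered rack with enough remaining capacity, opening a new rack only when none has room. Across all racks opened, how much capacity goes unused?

Sorted descending: 16, 16, 15, 14, 13, 7, 6, 4, 3, 2, 2.
rack 1: place 16U, 8U left
rack 2: place 16U, 8U left
rack 3: place 15U, 9U left
rack 4: place 14U, 10U left
rack 5: place 13U, 11U left
rack 1: place 7U, 1U left
rack 2: place 6U, 2U left
rack 3: place 4U, 5U left
rack 3: place 3U, 2U left
rack 2: place 2U, 0U left
rack 3: place 2U, 0U left
5 racks × 24U = 120U; used 98U; unused 22U.

22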